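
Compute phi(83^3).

564898

φ(571787) = 571787 · (1 − 1/83)
       = 571787 · 82/83 = 564898.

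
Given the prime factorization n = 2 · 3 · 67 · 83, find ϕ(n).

10824

φ(33366) = 33366 · (1 − 1/2) · (1 − 1/3) · (1 − 1/67) · (1 − 1/83)
       = 33366 · 10824/33366 = 10824.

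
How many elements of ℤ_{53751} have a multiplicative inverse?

First factor: 53751 = 3 * 19 * 23 * 41.
φ(53751) = 53751 · (1 − 1/3) · (1 − 1/19) · (1 − 1/23) · (1 − 1/41)
       = 53751 · 31680/53751 = 31680.

31680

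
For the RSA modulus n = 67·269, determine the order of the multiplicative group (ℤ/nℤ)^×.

17688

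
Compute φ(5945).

Factor 5945: 5945 = 5 · 29 · 41.
φ(5945) = 5945 · (1 − 1/5) · (1 − 1/29) · (1 − 1/41)
       = 5945 · 4480/5945 = 4480.

4480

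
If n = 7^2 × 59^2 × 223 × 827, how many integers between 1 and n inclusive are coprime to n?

26354957328

φ(7^2) = 7^1·(7−1) = 7·6 = 42.
φ(59^2) = 59^1·(59−1) = 59·58 = 3422.
φ(223) = 223 − 1 = 222.
φ(827) = 827 − 1 = 826.
φ(31456505549) = 42 × 3422 × 222 × 826 = 26354957328.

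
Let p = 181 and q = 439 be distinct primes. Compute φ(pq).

78840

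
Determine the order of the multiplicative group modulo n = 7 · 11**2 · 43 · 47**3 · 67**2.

12455624633760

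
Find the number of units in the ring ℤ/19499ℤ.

17280

Factor 19499: 19499 = 17 · 31 · 37.
φ(19499) = 19499 · (1 − 1/17) · (1 − 1/31) · (1 − 1/37)
       = 19499 · 17280/19499 = 17280.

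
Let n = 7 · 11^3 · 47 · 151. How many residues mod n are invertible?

50094000

φ(7) = 7 − 1 = 6.
φ(11^3) = 11^3 − 11^2 = 1331 − 121 = 1210.
φ(47) = 47 − 1 = 46.
φ(151) = 151 − 1 = 150.
Multiply: 6 · 1210 · 46 · 150 = 50094000.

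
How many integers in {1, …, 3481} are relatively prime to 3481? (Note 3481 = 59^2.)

φ(59^2) = 59^1·(59−1) = 59·58 = 3422.

3422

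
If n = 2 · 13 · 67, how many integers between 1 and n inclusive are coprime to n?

φ(1742) = 1742 · (1 − 1/2) · (1 − 1/13) · (1 − 1/67)
       = 1742 · 792/1742 = 792.

792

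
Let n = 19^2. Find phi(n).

φ(19^2) = 19^1·(19−1) = 19·18 = 342.

342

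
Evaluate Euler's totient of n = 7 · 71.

420

φ(497) = 497 · (1 − 1/7) · (1 − 1/71)
       = 497 · 420/497 = 420.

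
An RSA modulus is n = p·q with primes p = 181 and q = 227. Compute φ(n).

40680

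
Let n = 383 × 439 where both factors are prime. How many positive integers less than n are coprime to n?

φ(pq) = (p−1)(q−1) = 382 · 438 = 167316.

167316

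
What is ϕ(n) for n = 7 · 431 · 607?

1563480

φ(7) = 7 − 1 = 6.
φ(431) = 431 − 1 = 430.
φ(607) = 607 − 1 = 606.
Since φ is multiplicative, φ(1831319) = 6 · 430 · 606 = 1563480.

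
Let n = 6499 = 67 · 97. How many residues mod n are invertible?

6336

φ(67) = 67 − 1 = 66.
φ(97) = 97 − 1 = 96.
Multiply: 66 · 96 = 6336.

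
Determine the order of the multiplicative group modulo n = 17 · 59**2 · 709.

38764416

φ(41956493) = 41956493 · (1 − 1/17) · (1 − 1/59) · (1 − 1/709)
       = 41956493 · 657024/711127 = 38764416.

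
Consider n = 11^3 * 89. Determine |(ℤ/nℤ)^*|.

106480

φ(118459) = 118459 · (1 − 1/11) · (1 − 1/89)
       = 118459 · 880/979 = 106480.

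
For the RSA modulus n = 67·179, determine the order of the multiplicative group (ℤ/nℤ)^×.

11748

For distinct primes, φ(pq) = (p−1)(q−1) = 66 × 178 = 11748.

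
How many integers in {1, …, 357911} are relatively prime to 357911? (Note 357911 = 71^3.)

352870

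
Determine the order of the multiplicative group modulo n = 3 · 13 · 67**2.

φ(3) = 3 − 1 = 2.
φ(13) = 13 − 1 = 12.
φ(67^2) = 67^2 − 67^1 = 4489 − 67 = 4422.
φ(175071) = 2 × 12 × 4422 = 106128.

106128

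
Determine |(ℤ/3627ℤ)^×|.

2160

Prime factorization: 3627 = 3**2 * 13 * 31.
φ(3^2) = 3^1·(3−1) = 3·2 = 6.
φ(13) = 13 − 1 = 12.
φ(31) = 31 − 1 = 30.
Multiply: 6 · 12 · 30 = 2160.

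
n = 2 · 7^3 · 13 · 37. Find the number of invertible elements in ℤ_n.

127008

φ(329966) = 329966 · (1 − 1/2) · (1 − 1/7) · (1 − 1/13) · (1 − 1/37)
       = 329966 · 2592/6734 = 127008.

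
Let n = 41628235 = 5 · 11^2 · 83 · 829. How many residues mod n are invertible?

φ(5) = 5 − 1 = 4.
φ(11^2) = 11^2 − 11^1 = 121 − 11 = 110.
φ(83) = 83 − 1 = 82.
φ(829) = 829 − 1 = 828.
φ(41628235) = 4 × 110 × 82 × 828 = 29874240.

29874240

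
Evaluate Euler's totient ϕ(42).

12

Prime factorization: 42 = 2 · 3 · 7.
φ(2) = 2 − 1 = 1.
φ(3) = 3 − 1 = 2.
φ(7) = 7 − 1 = 6.
φ(42) = 1 × 2 × 6 = 12.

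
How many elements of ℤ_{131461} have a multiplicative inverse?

103680

First factor: 131461 = 11 · 17 · 19 · 37.
φ(131461) = 131461 · (1 − 1/11) · (1 − 1/17) · (1 − 1/19) · (1 − 1/37)
       = 131461 · 103680/131461 = 103680.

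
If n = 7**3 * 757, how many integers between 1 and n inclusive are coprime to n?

φ(259651) = 259651 · (1 − 1/7) · (1 − 1/757)
       = 259651 · 4536/5299 = 222264.

222264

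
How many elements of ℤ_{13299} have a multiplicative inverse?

Factor 13299: 13299 = 3 × 11 × 13 × 31.
φ(3) = 3 − 1 = 2.
φ(11) = 11 − 1 = 10.
φ(13) = 13 − 1 = 12.
φ(31) = 31 − 1 = 30.
Multiply: 2 · 10 · 12 · 30 = 7200.

7200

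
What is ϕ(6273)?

3840

First factor: 6273 = 3**2 · 17 · 41.
φ(3^2) = 3^2 − 3^1 = 9 − 3 = 6.
φ(17) = 17 − 1 = 16.
φ(41) = 41 − 1 = 40.
Multiply: 6 · 16 · 40 = 3840.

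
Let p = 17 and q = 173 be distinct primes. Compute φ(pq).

φ(n) = (p − 1)(q − 1) = (17−1)(173−1) = 16·172 = 2752.

2752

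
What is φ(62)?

30

Prime factorization: 62 = 2 * 31.
φ(62) = 62 · (1 − 1/2) · (1 − 1/31)
       = 62 · 30/62 = 30.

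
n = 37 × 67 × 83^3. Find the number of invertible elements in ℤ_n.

φ(1417459973) = 1417459973 · (1 − 1/37) · (1 − 1/67) · (1 − 1/83)
       = 1417459973 · 194832/205757 = 1342197648.

1342197648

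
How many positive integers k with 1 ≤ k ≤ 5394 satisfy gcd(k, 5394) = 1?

1680

First factor: 5394 = 2 * 3 * 29 * 31.
φ(5394) = 5394 · (1 − 1/2) · (1 − 1/3) · (1 − 1/29) · (1 − 1/31)
       = 5394 · 1680/5394 = 1680.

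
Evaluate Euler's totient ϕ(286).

Prime factorization: 286 = 2 * 11 * 13.
φ(2) = 2 − 1 = 1.
φ(11) = 11 − 1 = 10.
φ(13) = 13 − 1 = 12.
φ(286) = 1 × 10 × 12 = 120.

120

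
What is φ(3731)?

2880

Factor 3731: 3731 = 7 * 13 * 41.
φ(3731) = 3731 · (1 − 1/7) · (1 − 1/13) · (1 − 1/41)
       = 3731 · 2880/3731 = 2880.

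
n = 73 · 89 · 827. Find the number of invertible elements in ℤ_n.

5233536

φ(5373019) = 5373019 · (1 − 1/73) · (1 − 1/89) · (1 − 1/827)
       = 5373019 · 5233536/5373019 = 5233536.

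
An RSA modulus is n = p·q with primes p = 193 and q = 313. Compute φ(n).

φ(n) = (p − 1)(q − 1) = (193−1)(313−1) = 192·312 = 59904.

59904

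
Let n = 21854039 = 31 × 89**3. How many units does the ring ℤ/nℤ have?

20911440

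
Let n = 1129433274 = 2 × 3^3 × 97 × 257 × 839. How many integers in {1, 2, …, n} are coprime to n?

φ(1129433274) = 1129433274 · (1 − 1/2) · (1 − 1/3) · (1 − 1/97) · (1 − 1/257) · (1 − 1/839)
       = 1129433274 · 41189376/125492586 = 370704384.

370704384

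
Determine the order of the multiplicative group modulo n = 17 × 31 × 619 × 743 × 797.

175205076480

φ(193173878423) = 193173878423 · (1 − 1/17) · (1 − 1/31) · (1 − 1/619) · (1 − 1/743) · (1 − 1/797)
       = 193173878423 · 175205076480/193173878423 = 175205076480.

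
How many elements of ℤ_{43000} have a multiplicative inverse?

First factor: 43000 = 2^3 * 5^3 * 43.
φ(2^3) = 2^3 − 2^2 = 8 − 4 = 4.
φ(5^3) = 5^2·(5−1) = 25·4 = 100.
φ(43) = 43 − 1 = 42.
Since φ is multiplicative, φ(43000) = 4 · 100 · 42 = 16800.

16800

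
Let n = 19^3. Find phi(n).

φ(19^3) = 19^2·(19−1) = 361·18 = 6498.

6498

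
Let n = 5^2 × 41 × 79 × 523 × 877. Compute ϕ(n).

φ(5^2) = 5^2 − 5^1 = 25 − 5 = 20.
φ(41) = 41 − 1 = 40.
φ(79) = 79 − 1 = 78.
φ(523) = 523 − 1 = 522.
φ(877) = 877 − 1 = 876.
Since φ is multiplicative, φ(37140884225) = 20 · 40 · 78 · 522 · 876 = 28533772800.

28533772800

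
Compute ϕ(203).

168

203 = 7 × 29.
φ(7) = 7 − 1 = 6.
φ(29) = 29 − 1 = 28.
Since φ is multiplicative, φ(203) = 6 · 28 = 168.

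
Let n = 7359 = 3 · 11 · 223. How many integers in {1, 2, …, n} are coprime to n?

4440

φ(7359) = 7359 · (1 − 1/3) · (1 − 1/11) · (1 − 1/223)
       = 7359 · 4440/7359 = 4440.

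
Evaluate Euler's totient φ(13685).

Prime factorization: 13685 = 5 · 7 · 17 · 23.
φ(13685) = 13685 · (1 − 1/5) · (1 − 1/7) · (1 − 1/17) · (1 − 1/23)
       = 13685 · 8448/13685 = 8448.

8448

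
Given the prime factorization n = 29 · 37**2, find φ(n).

φ(29) = 29 − 1 = 28.
φ(37^2) = 37^2 − 37^1 = 1369 − 37 = 1332.
Since φ is multiplicative, φ(39701) = 28 · 1332 = 37296.

37296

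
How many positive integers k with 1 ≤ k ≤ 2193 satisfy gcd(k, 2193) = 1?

2193 = 3 * 17 * 43.
φ(2193) = 2193 · (1 − 1/3) · (1 − 1/17) · (1 − 1/43)
       = 2193 · 1344/2193 = 1344.

1344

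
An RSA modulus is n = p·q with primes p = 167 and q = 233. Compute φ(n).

38512

For distinct primes, φ(pq) = (p−1)(q−1) = 166 × 232 = 38512.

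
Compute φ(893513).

Prime factorization: 893513 = 19 · 31 · 37 · 41.
φ(893513) = 893513 · (1 − 1/19) · (1 − 1/31) · (1 − 1/37) · (1 − 1/41)
       = 893513 · 777600/893513 = 777600.

777600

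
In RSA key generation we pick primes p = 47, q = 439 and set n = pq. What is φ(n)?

20148

φ(pq) = (p−1)(q−1) = 46 · 438 = 20148.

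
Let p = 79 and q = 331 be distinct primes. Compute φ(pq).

25740

φ(pq) = (p−1)(q−1) = 78 · 330 = 25740.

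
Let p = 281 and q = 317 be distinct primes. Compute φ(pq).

88480

φ(pq) = (p−1)(q−1) = 280 · 316 = 88480.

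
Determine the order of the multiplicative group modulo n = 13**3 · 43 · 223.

18909072

φ(21067033) = 21067033 · (1 − 1/13) · (1 − 1/43) · (1 − 1/223)
       = 21067033 · 111888/124657 = 18909072.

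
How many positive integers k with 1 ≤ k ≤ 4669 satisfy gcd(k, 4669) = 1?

3696

First factor: 4669 = 7 · 23 · 29.
φ(4669) = 4669 · (1 − 1/7) · (1 − 1/23) · (1 − 1/29)
       = 4669 · 3696/4669 = 3696.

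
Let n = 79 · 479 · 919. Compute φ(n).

φ(79) = 79 − 1 = 78.
φ(479) = 479 − 1 = 478.
φ(919) = 919 − 1 = 918.
φ(34775879) = 78 × 478 × 918 = 34226712.

34226712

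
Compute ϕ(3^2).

6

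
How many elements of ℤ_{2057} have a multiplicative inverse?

1760

2057 = 11^2 · 17.
φ(2057) = 2057 · (1 − 1/11) · (1 − 1/17)
       = 2057 · 160/187 = 1760.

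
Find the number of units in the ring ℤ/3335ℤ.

2464

First factor: 3335 = 5 · 23 · 29.
φ(5) = 5 − 1 = 4.
φ(23) = 23 − 1 = 22.
φ(29) = 29 − 1 = 28.
Since φ is multiplicative, φ(3335) = 4 · 22 · 28 = 2464.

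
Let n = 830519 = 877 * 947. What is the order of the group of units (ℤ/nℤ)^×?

828696

φ(830519) = 830519 · (1 − 1/877) · (1 − 1/947)
       = 830519 · 828696/830519 = 828696.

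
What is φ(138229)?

105840

Prime factorization: 138229 = 7**3 · 13 · 31.
φ(7^3) = 7^2·(7−1) = 49·6 = 294.
φ(13) = 13 − 1 = 12.
φ(31) = 31 − 1 = 30.
Since φ is multiplicative, φ(138229) = 294 · 12 · 30 = 105840.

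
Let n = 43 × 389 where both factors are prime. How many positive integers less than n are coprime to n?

For distinct primes, φ(pq) = (p−1)(q−1) = 42 × 388 = 16296.

16296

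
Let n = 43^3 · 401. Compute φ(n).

φ(43^3) = 43^3 − 43^2 = 79507 − 1849 = 77658.
φ(401) = 401 − 1 = 400.
Multiply: 77658 · 400 = 31063200.

31063200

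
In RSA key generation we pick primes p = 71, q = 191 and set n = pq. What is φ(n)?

13300

φ(71) = 71 − 1 = 70.
φ(191) = 191 − 1 = 190.
Since φ is multiplicative, φ(13561) = 70 · 190 = 13300.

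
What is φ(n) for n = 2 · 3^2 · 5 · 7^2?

1008

φ(4410) = 4410 · (1 − 1/2) · (1 − 1/3) · (1 − 1/5) · (1 − 1/7)
       = 4410 · 48/210 = 1008.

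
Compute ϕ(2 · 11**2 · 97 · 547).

5765760

φ(12840278) = 12840278 · (1 − 1/2) · (1 − 1/11) · (1 − 1/97) · (1 − 1/547)
       = 12840278 · 524160/1167298 = 5765760.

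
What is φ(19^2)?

φ(361) = 361 · (1 − 1/19)
       = 361 · 18/19 = 342.

342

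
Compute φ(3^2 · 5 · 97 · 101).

φ(3^2) = 3^2 − 3^1 = 9 − 3 = 6.
φ(5) = 5 − 1 = 4.
φ(97) = 97 − 1 = 96.
φ(101) = 101 − 1 = 100.
φ(440865) = 6 × 4 × 96 × 100 = 230400.

230400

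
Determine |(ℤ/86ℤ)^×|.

42

86 = 2 · 43.
φ(2) = 2 − 1 = 1.
φ(43) = 43 − 1 = 42.
Since φ is multiplicative, φ(86) = 1 · 42 = 42.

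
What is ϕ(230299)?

190080

Prime factorization: 230299 = 17 · 19 · 23 · 31.
φ(17) = 17 − 1 = 16.
φ(19) = 19 − 1 = 18.
φ(23) = 23 − 1 = 22.
φ(31) = 31 − 1 = 30.
φ(230299) = 16 × 18 × 22 × 30 = 190080.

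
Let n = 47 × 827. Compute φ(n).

37996

φ(47) = 47 − 1 = 46.
φ(827) = 827 − 1 = 826.
Multiply: 46 · 826 = 37996.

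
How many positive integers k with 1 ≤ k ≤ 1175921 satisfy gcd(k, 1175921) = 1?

Prime factorization: 1175921 = 23 · 29 · 41 · 43.
φ(1175921) = 1175921 · (1 − 1/23) · (1 − 1/29) · (1 − 1/41) · (1 − 1/43)
       = 1175921 · 1034880/1175921 = 1034880.

1034880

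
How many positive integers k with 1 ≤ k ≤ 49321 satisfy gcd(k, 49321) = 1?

45360

Prime factorization: 49321 = 31 · 37 · 43.
φ(49321) = 49321 · (1 − 1/31) · (1 − 1/37) · (1 − 1/43)
       = 49321 · 45360/49321 = 45360.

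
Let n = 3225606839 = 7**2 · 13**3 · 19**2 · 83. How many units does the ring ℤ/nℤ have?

2388675744

φ(7^2) = 7^1·(7−1) = 7·6 = 42.
φ(13^3) = 13^2·(13−1) = 169·12 = 2028.
φ(19^2) = 19^2 − 19^1 = 361 − 19 = 342.
φ(83) = 83 − 1 = 82.
φ(3225606839) = 42 × 2028 × 342 × 82 = 2388675744.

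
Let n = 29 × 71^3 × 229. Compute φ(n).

2252722080

φ(2376886951) = 2376886951 · (1 − 1/29) · (1 − 1/71) · (1 − 1/229)
       = 2376886951 · 446880/471511 = 2252722080.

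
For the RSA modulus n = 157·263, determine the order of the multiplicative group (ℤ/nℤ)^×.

φ(n) = (p − 1)(q − 1) = (157−1)(263−1) = 156·262 = 40872.

40872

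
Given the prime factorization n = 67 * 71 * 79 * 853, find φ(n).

307026720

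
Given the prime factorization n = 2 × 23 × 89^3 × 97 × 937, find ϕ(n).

1377946791936

φ(2) = 2 − 1 = 1.
φ(23) = 23 − 1 = 22.
φ(89^3) = 89^2·(89−1) = 7921·88 = 697048.
φ(97) = 97 − 1 = 96.
φ(937) = 937 − 1 = 936.
φ(2947400662286) = 1 × 22 × 697048 × 96 × 936 = 1377946791936.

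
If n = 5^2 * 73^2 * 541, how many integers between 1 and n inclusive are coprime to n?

56764800

φ(5^2) = 5^2 − 5^1 = 25 − 5 = 20.
φ(73^2) = 73^2 − 73^1 = 5329 − 73 = 5256.
φ(541) = 541 − 1 = 540.
Since φ is multiplicative, φ(72074725) = 20 · 5256 · 540 = 56764800.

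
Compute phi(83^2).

6806

φ(6889) = 6889 · (1 − 1/83)
       = 6889 · 82/83 = 6806.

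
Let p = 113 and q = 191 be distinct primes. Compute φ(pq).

21280

For distinct primes, φ(pq) = (p−1)(q−1) = 112 × 190 = 21280.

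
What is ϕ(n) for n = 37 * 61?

2160

φ(2257) = 2257 · (1 − 1/37) · (1 − 1/61)
       = 2257 · 2160/2257 = 2160.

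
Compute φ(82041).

49280

Factor 82041: 82041 = 3 · 23 · 29 · 41.
φ(3) = 3 − 1 = 2.
φ(23) = 23 − 1 = 22.
φ(29) = 29 − 1 = 28.
φ(41) = 41 − 1 = 40.
φ(82041) = 2 × 22 × 28 × 40 = 49280.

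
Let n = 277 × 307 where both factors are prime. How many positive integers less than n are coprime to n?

84456

φ(85039) = 85039 · (1 − 1/277) · (1 − 1/307)
       = 85039 · 84456/85039 = 84456.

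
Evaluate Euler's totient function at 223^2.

49506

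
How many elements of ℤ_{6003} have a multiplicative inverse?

6003 = 3^2 · 23 · 29.
φ(3^2) = 3^2 − 3^1 = 9 − 3 = 6.
φ(23) = 23 − 1 = 22.
φ(29) = 29 − 1 = 28.
Multiply: 6 · 22 · 28 = 3696.

3696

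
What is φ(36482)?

36482 = 2 · 17 · 29 · 37.
φ(2) = 2 − 1 = 1.
φ(17) = 17 − 1 = 16.
φ(29) = 29 − 1 = 28.
φ(37) = 37 − 1 = 36.
Multiply: 1 · 16 · 28 · 36 = 16128.

16128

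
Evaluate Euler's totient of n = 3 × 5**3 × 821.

φ(3) = 3 − 1 = 2.
φ(5^3) = 5^3 − 5^2 = 125 − 25 = 100.
φ(821) = 821 − 1 = 820.
φ(307875) = 2 × 100 × 820 = 164000.

164000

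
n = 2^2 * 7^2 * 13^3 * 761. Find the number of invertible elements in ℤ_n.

129467520

φ(2^2) = 2^2 − 2^1 = 4 − 2 = 2.
φ(7^2) = 7^1·(7−1) = 7·6 = 42.
φ(13^3) = 13^3 − 13^2 = 2197 − 169 = 2028.
φ(761) = 761 − 1 = 760.
Since φ is multiplicative, φ(327695732) = 2 · 42 · 2028 · 760 = 129467520.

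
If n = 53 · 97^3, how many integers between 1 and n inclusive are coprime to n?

46969728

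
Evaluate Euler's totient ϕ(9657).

First factor: 9657 = 3**2 · 29 · 37.
φ(3^2) = 3^1·(3−1) = 3·2 = 6.
φ(29) = 29 − 1 = 28.
φ(37) = 37 − 1 = 36.
Since φ is multiplicative, φ(9657) = 6 · 28 · 36 = 6048.

6048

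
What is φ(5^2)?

φ(5^2) = 5^2 − 5^1 = 25 − 5 = 20.

20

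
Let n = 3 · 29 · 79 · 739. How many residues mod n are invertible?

φ(3) = 3 − 1 = 2.
φ(29) = 29 − 1 = 28.
φ(79) = 79 − 1 = 78.
φ(739) = 739 − 1 = 738.
φ(5079147) = 2 × 28 × 78 × 738 = 3223584.

3223584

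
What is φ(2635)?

Factor 2635: 2635 = 5 * 17 * 31.
φ(2635) = 2635 · (1 − 1/5) · (1 − 1/17) · (1 − 1/31)
       = 2635 · 1920/2635 = 1920.

1920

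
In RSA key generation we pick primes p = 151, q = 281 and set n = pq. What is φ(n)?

42000

φ(42431) = 42431 · (1 − 1/151) · (1 − 1/281)
       = 42431 · 42000/42431 = 42000.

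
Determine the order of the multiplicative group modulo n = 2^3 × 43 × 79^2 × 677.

φ(2^3) = 2^3 − 2^2 = 8 − 4 = 4.
φ(43) = 43 − 1 = 42.
φ(79^2) = 79^2 − 79^1 = 6241 − 79 = 6162.
φ(677) = 677 − 1 = 676.
Since φ is multiplicative, φ(1453454008) = 4 · 42 · 6162 · 676 = 699806016.

699806016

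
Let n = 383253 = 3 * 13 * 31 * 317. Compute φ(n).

227520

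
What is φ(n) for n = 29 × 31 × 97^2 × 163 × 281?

φ(387433423873) = 387433423873 · (1 − 1/29) · (1 − 1/31) · (1 − 1/97) · (1 − 1/163) · (1 − 1/281)
       = 387433423873 · 3657830400/3994159009 = 354809548800.

354809548800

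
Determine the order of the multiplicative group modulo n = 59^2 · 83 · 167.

46580264

φ(59^2) = 59^2 − 59^1 = 3481 − 59 = 3422.
φ(83) = 83 − 1 = 82.
φ(167) = 167 − 1 = 166.
φ(48250141) = 3422 × 82 × 166 = 46580264.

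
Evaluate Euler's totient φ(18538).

7920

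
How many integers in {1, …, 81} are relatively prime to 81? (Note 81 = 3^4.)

54

φ(81) = 81 · (1 − 1/3)
       = 81 · 2/3 = 54.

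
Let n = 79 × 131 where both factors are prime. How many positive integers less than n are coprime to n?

φ(10349) = 10349 · (1 − 1/79) · (1 − 1/131)
       = 10349 · 10140/10349 = 10140.

10140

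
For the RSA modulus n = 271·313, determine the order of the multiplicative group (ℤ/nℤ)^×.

φ(n) = (p − 1)(q − 1) = (271−1)(313−1) = 270·312 = 84240.

84240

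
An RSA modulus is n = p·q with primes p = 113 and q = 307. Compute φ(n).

34272

φ(n) = (p − 1)(q − 1) = (113−1)(307−1) = 112·306 = 34272.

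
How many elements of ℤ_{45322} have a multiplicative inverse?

First factor: 45322 = 2 · 17 · 31 · 43.
φ(2) = 2 − 1 = 1.
φ(17) = 17 − 1 = 16.
φ(31) = 31 − 1 = 30.
φ(43) = 43 − 1 = 42.
φ(45322) = 1 × 16 × 30 × 42 = 20160.

20160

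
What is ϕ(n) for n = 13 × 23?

φ(13) = 13 − 1 = 12.
φ(23) = 23 − 1 = 22.
Since φ is multiplicative, φ(299) = 12 · 22 = 264.

264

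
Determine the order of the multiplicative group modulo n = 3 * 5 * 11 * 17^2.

21760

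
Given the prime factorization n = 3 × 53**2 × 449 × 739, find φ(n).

1822399488

φ(3) = 3 − 1 = 2.
φ(53^2) = 53^1·(53−1) = 53·52 = 2756.
φ(449) = 449 − 1 = 448.
φ(739) = 739 − 1 = 738.
φ(2796171297) = 2 × 2756 × 448 × 738 = 1822399488.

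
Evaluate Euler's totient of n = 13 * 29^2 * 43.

φ(470119) = 470119 · (1 − 1/13) · (1 − 1/29) · (1 − 1/43)
       = 470119 · 14112/16211 = 409248.

409248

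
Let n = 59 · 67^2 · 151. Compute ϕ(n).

φ(39992501) = 39992501 · (1 − 1/59) · (1 − 1/67) · (1 − 1/151)
       = 39992501 · 574200/596903 = 38471400.

38471400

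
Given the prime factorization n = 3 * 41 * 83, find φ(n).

6560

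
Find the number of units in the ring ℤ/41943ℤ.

24000

41943 = 3 × 11 × 31 × 41.
φ(41943) = 41943 · (1 − 1/3) · (1 − 1/11) · (1 − 1/31) · (1 − 1/41)
       = 41943 · 24000/41943 = 24000.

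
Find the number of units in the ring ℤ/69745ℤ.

Factor 69745: 69745 = 5 · 13 · 29 · 37.
φ(5) = 5 − 1 = 4.
φ(13) = 13 − 1 = 12.
φ(29) = 29 − 1 = 28.
φ(37) = 37 − 1 = 36.
Multiply: 4 · 12 · 28 · 36 = 48384.

48384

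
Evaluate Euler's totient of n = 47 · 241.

φ(47) = 47 − 1 = 46.
φ(241) = 241 − 1 = 240.
Multiply: 46 · 240 = 11040.

11040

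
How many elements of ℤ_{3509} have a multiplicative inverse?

Prime factorization: 3509 = 11**2 · 29.
φ(3509) = 3509 · (1 − 1/11) · (1 − 1/29)
       = 3509 · 280/319 = 3080.

3080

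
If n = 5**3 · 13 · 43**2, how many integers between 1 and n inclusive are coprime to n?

φ(3004625) = 3004625 · (1 − 1/5) · (1 − 1/13) · (1 − 1/43)
       = 3004625 · 2016/2795 = 2167200.

2167200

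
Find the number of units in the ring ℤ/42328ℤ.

Prime factorization: 42328 = 2^3 × 11 × 13 × 37.
φ(2^3) = 2^3 − 2^2 = 8 − 4 = 4.
φ(11) = 11 − 1 = 10.
φ(13) = 13 − 1 = 12.
φ(37) = 37 − 1 = 36.
Multiply: 4 · 10 · 12 · 36 = 17280.

17280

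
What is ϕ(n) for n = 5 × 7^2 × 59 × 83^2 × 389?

φ(38736812555) = 38736812555 · (1 − 1/5) · (1 − 1/7) · (1 − 1/59) · (1 − 1/83) · (1 − 1/389)
       = 38736812555 · 44287872/66672655 = 25731253632.

25731253632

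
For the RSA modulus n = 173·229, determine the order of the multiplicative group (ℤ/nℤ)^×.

39216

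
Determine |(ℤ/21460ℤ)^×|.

8064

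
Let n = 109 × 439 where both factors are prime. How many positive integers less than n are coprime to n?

47304

φ(109) = 109 − 1 = 108.
φ(439) = 439 − 1 = 438.
Multiply: 108 · 438 = 47304.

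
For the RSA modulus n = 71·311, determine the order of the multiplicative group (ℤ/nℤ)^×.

φ(71) = 71 − 1 = 70.
φ(311) = 311 − 1 = 310.
Multiply: 70 · 310 = 21700.

21700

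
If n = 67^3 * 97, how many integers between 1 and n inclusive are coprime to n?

28442304

φ(67^3) = 67^2·(67−1) = 4489·66 = 296274.
φ(97) = 97 − 1 = 96.
φ(29174011) = 296274 × 96 = 28442304.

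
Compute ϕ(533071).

First factor: 533071 = 7^2 × 11 × 23 × 43.
φ(533071) = 533071 · (1 − 1/7) · (1 − 1/11) · (1 − 1/23) · (1 − 1/43)
       = 533071 · 55440/76153 = 388080.

388080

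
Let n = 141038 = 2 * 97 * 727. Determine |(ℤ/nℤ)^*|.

φ(141038) = 141038 · (1 − 1/2) · (1 − 1/97) · (1 − 1/727)
       = 141038 · 69696/141038 = 69696.

69696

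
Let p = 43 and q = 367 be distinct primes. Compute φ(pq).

φ(pq) = (p−1)(q−1) = 42 · 366 = 15372.

15372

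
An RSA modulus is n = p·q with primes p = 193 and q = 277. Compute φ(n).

52992

φ(53461) = 53461 · (1 − 1/193) · (1 − 1/277)
       = 53461 · 52992/53461 = 52992.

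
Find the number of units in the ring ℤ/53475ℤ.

Prime factorization: 53475 = 3 × 5**2 × 23 × 31.
φ(3) = 3 − 1 = 2.
φ(5^2) = 5^1·(5−1) = 5·4 = 20.
φ(23) = 23 − 1 = 22.
φ(31) = 31 − 1 = 30.
Multiply: 2 · 20 · 22 · 30 = 26400.

26400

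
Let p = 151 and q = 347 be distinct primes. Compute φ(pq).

φ(52397) = 52397 · (1 − 1/151) · (1 − 1/347)
       = 52397 · 51900/52397 = 51900.

51900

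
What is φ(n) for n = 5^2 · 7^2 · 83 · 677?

46562880

φ(68833975) = 68833975 · (1 − 1/5) · (1 − 1/7) · (1 − 1/83) · (1 − 1/677)
       = 68833975 · 1330368/1966685 = 46562880.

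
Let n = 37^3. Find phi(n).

49284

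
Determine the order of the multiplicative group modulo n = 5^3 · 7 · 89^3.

418228800

φ(616847875) = 616847875 · (1 − 1/5) · (1 − 1/7) · (1 − 1/89)
       = 616847875 · 2112/3115 = 418228800.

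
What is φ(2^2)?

2

φ(4) = 4 · (1 − 1/2)
       = 4 · 1/2 = 2.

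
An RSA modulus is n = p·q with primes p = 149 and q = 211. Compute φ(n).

φ(31439) = 31439 · (1 − 1/149) · (1 − 1/211)
       = 31439 · 31080/31439 = 31080.

31080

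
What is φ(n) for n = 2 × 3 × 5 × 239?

1904

φ(2) = 2 − 1 = 1.
φ(3) = 3 − 1 = 2.
φ(5) = 5 − 1 = 4.
φ(239) = 239 − 1 = 238.
Since φ is multiplicative, φ(7170) = 1 · 2 · 4 · 238 = 1904.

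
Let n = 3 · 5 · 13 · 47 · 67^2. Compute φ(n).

φ(3) = 3 − 1 = 2.
φ(5) = 5 − 1 = 4.
φ(13) = 13 − 1 = 12.
φ(47) = 47 − 1 = 46.
φ(67^2) = 67^2 − 67^1 = 4489 − 67 = 4422.
φ(41141685) = 2 × 4 × 12 × 46 × 4422 = 19527552.

19527552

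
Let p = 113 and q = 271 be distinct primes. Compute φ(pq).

30240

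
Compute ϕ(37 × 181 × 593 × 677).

2593244160

φ(2688584317) = 2688584317 · (1 − 1/37) · (1 − 1/181) · (1 − 1/593) · (1 − 1/677)
       = 2688584317 · 2593244160/2688584317 = 2593244160.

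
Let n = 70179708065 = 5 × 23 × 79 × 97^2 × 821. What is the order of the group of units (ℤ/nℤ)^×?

φ(5) = 5 − 1 = 4.
φ(23) = 23 − 1 = 22.
φ(79) = 79 − 1 = 78.
φ(97^2) = 97^1·(97−1) = 97·96 = 9312.
φ(821) = 821 − 1 = 820.
φ(70179708065) = 4 × 22 × 78 × 9312 × 820 = 52412405760.

52412405760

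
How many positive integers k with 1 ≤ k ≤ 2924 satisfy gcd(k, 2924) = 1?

1344

Factor 2924: 2924 = 2^2 × 17 × 43.
φ(2924) = 2924 · (1 − 1/2) · (1 − 1/17) · (1 − 1/43)
       = 2924 · 672/1462 = 1344.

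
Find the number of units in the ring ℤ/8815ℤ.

Factor 8815: 8815 = 5 · 41 · 43.
φ(5) = 5 − 1 = 4.
φ(41) = 41 − 1 = 40.
φ(43) = 43 − 1 = 42.
φ(8815) = 4 × 40 × 42 = 6720.

6720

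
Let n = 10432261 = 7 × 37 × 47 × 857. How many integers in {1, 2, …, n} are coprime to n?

8505216

φ(10432261) = 10432261 · (1 − 1/7) · (1 − 1/37) · (1 − 1/47) · (1 − 1/857)
       = 10432261 · 8505216/10432261 = 8505216.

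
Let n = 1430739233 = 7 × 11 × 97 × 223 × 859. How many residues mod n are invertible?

1097141760

φ(7) = 7 − 1 = 6.
φ(11) = 11 − 1 = 10.
φ(97) = 97 − 1 = 96.
φ(223) = 223 − 1 = 222.
φ(859) = 859 − 1 = 858.
Multiply: 6 · 10 · 96 · 222 · 858 = 1097141760.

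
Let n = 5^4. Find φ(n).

500

φ(625) = 625 · (1 − 1/5)
       = 625 · 4/5 = 500.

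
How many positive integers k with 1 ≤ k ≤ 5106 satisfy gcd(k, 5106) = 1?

First factor: 5106 = 2 · 3 · 23 · 37.
φ(2) = 2 − 1 = 1.
φ(3) = 3 − 1 = 2.
φ(23) = 23 − 1 = 22.
φ(37) = 37 − 1 = 36.
Multiply: 1 · 2 · 22 · 36 = 1584.

1584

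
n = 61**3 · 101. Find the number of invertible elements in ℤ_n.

φ(61^3) = 61^3 − 61^2 = 226981 − 3721 = 223260.
φ(101) = 101 − 1 = 100.
Since φ is multiplicative, φ(22925081) = 223260 · 100 = 22326000.

22326000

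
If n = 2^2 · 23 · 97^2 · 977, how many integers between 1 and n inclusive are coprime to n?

399894528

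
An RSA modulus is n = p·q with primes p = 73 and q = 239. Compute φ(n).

φ(n) = (p − 1)(q − 1) = (73−1)(239−1) = 72·238 = 17136.

17136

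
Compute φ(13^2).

156

φ(13^2) = 13^1·(13−1) = 13·12 = 156.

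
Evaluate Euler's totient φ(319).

280

319 = 11 * 29.
φ(319) = 319 · (1 − 1/11) · (1 − 1/29)
       = 319 · 280/319 = 280.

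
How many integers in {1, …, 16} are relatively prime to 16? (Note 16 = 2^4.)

8

φ(2^4) = 2^3·(2−1) = 8·1 = 8.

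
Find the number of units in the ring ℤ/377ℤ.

Prime factorization: 377 = 13 · 29.
φ(13) = 13 − 1 = 12.
φ(29) = 29 − 1 = 28.
Multiply: 12 · 28 = 336.

336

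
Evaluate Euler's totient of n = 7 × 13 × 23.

1584

φ(2093) = 2093 · (1 − 1/7) · (1 − 1/13) · (1 − 1/23)
       = 2093 · 1584/2093 = 1584.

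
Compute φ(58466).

26400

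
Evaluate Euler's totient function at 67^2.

φ(67^2) = 67^1·(67−1) = 67·66 = 4422.

4422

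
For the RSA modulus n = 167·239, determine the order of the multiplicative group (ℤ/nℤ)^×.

For distinct primes, φ(pq) = (p−1)(q−1) = 166 × 238 = 39508.

39508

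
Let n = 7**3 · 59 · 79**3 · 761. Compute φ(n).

φ(7^3) = 7^2·(7−1) = 49·6 = 294.
φ(59) = 59 − 1 = 58.
φ(79^3) = 79^2·(79−1) = 6241·78 = 486798.
φ(761) = 761 − 1 = 760.
φ(7592976614923) = 294 × 58 × 486798 × 760 = 6308668416960.

6308668416960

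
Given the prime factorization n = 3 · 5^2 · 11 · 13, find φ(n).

4800

φ(3) = 3 − 1 = 2.
φ(5^2) = 5^1·(5−1) = 5·4 = 20.
φ(11) = 11 − 1 = 10.
φ(13) = 13 − 1 = 12.
φ(10725) = 2 × 20 × 10 × 12 = 4800.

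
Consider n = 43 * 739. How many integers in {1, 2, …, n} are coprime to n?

30996

φ(43) = 43 − 1 = 42.
φ(739) = 739 − 1 = 738.
φ(31777) = 42 × 738 = 30996.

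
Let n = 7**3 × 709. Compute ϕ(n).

208152

φ(7^3) = 7^3 − 7^2 = 343 − 49 = 294.
φ(709) = 709 − 1 = 708.
φ(243187) = 294 × 708 = 208152.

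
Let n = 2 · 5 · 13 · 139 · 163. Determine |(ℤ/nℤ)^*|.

φ(2945410) = 2945410 · (1 − 1/2) · (1 − 1/5) · (1 − 1/13) · (1 − 1/139) · (1 − 1/163)
       = 2945410 · 1073088/2945410 = 1073088.

1073088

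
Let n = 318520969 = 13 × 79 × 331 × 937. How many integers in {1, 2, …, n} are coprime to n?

φ(13) = 13 − 1 = 12.
φ(79) = 79 − 1 = 78.
φ(331) = 331 − 1 = 330.
φ(937) = 937 − 1 = 936.
Multiply: 12 · 78 · 330 · 936 = 289111680.

289111680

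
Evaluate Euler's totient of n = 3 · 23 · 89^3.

30670112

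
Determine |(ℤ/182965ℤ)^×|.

First factor: 182965 = 5 · 23 · 37 · 43.
φ(5) = 5 − 1 = 4.
φ(23) = 23 − 1 = 22.
φ(37) = 37 − 1 = 36.
φ(43) = 43 − 1 = 42.
Since φ is multiplicative, φ(182965) = 4 · 22 · 36 · 42 = 133056.

133056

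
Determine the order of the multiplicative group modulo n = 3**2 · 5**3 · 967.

579600

φ(3^2) = 3^1·(3−1) = 3·2 = 6.
φ(5^3) = 5^2·(5−1) = 25·4 = 100.
φ(967) = 967 − 1 = 966.
Since φ is multiplicative, φ(1087875) = 6 · 100 · 966 = 579600.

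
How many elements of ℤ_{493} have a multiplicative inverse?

448

493 = 17 * 29.
φ(493) = 493 · (1 − 1/17) · (1 − 1/29)
       = 493 · 448/493 = 448.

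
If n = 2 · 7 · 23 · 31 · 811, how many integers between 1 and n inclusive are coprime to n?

φ(8095402) = 8095402 · (1 − 1/2) · (1 − 1/7) · (1 − 1/23) · (1 − 1/31) · (1 − 1/811)
       = 8095402 · 3207600/8095402 = 3207600.

3207600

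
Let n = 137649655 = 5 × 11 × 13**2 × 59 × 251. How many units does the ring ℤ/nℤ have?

90480000

φ(137649655) = 137649655 · (1 − 1/5) · (1 − 1/11) · (1 − 1/13) · (1 − 1/59) · (1 − 1/251)
       = 137649655 · 6960000/10588435 = 90480000.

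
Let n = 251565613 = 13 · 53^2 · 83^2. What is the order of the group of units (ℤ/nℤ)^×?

225088032

φ(13) = 13 − 1 = 12.
φ(53^2) = 53^1·(53−1) = 53·52 = 2756.
φ(83^2) = 83^2 − 83^1 = 6889 − 83 = 6806.
φ(251565613) = 12 × 2756 × 6806 = 225088032.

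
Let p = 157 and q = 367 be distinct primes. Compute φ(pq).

φ(157) = 157 − 1 = 156.
φ(367) = 367 − 1 = 366.
Multiply: 156 · 366 = 57096.

57096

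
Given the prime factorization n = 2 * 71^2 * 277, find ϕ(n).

1371720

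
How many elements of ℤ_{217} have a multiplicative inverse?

First factor: 217 = 7 * 31.
φ(217) = 217 · (1 − 1/7) · (1 − 1/31)
       = 217 · 180/217 = 180.

180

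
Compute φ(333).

216

First factor: 333 = 3**2 * 37.
φ(3^2) = 3^2 − 3^1 = 9 − 3 = 6.
φ(37) = 37 − 1 = 36.
φ(333) = 6 × 36 = 216.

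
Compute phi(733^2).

536556

φ(733^2) = 733^1·(733−1) = 733·732 = 536556.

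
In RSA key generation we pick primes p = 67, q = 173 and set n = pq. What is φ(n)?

φ(67) = 67 − 1 = 66.
φ(173) = 173 − 1 = 172.
Since φ is multiplicative, φ(11591) = 66 · 172 = 11352.

11352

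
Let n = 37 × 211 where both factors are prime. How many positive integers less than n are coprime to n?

7560

φ(pq) = (p−1)(q−1) = 36 · 210 = 7560.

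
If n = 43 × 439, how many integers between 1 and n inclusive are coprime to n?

18396

φ(18877) = 18877 · (1 − 1/43) · (1 − 1/439)
       = 18877 · 18396/18877 = 18396.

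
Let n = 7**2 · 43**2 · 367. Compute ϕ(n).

φ(33250567) = 33250567 · (1 − 1/7) · (1 − 1/43) · (1 − 1/367)
       = 33250567 · 92232/110467 = 27761832.

27761832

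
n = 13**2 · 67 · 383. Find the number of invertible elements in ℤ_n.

φ(4336709) = 4336709 · (1 − 1/13) · (1 − 1/67) · (1 − 1/383)
       = 4336709 · 302544/333593 = 3933072.

3933072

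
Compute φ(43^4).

3339294

φ(3418801) = 3418801 · (1 − 1/43)
       = 3418801 · 42/43 = 3339294.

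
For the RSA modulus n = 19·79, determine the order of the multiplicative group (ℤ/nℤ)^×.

1404

φ(n) = (p − 1)(q − 1) = (19−1)(79−1) = 18·78 = 1404.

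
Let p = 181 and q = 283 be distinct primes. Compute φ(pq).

50760

φ(pq) = (p−1)(q−1) = 180 · 282 = 50760.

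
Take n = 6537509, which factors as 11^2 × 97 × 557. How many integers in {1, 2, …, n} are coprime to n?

φ(11^2) = 11^1·(11−1) = 11·10 = 110.
φ(97) = 97 − 1 = 96.
φ(557) = 557 − 1 = 556.
φ(6537509) = 110 × 96 × 556 = 5871360.

5871360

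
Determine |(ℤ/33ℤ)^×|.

Factor 33: 33 = 3 * 11.
φ(33) = 33 · (1 − 1/3) · (1 − 1/11)
       = 33 · 20/33 = 20.

20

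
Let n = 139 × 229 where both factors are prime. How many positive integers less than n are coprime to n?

31464

φ(31831) = 31831 · (1 − 1/139) · (1 − 1/229)
       = 31831 · 31464/31831 = 31464.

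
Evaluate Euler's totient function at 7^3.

φ(343) = 343 · (1 − 1/7)
       = 343 · 6/7 = 294.

294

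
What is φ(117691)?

88704

117691 = 7 * 17 * 23 * 43.
φ(7) = 7 − 1 = 6.
φ(17) = 17 − 1 = 16.
φ(23) = 23 − 1 = 22.
φ(43) = 43 − 1 = 42.
Since φ is multiplicative, φ(117691) = 6 · 16 · 22 · 42 = 88704.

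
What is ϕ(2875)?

2200

Prime factorization: 2875 = 5**3 * 23.
φ(5^3) = 5^3 − 5^2 = 125 − 25 = 100.
φ(23) = 23 − 1 = 22.
Multiply: 100 · 22 = 2200.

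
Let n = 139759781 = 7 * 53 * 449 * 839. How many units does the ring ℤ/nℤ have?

φ(7) = 7 − 1 = 6.
φ(53) = 53 − 1 = 52.
φ(449) = 449 − 1 = 448.
φ(839) = 839 − 1 = 838.
Since φ is multiplicative, φ(139759781) = 6 · 52 · 448 · 838 = 117132288.

117132288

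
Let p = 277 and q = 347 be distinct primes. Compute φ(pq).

95496

φ(n) = (p − 1)(q − 1) = (277−1)(347−1) = 276·346 = 95496.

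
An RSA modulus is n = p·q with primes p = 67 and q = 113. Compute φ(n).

φ(pq) = (p−1)(q−1) = 66 · 112 = 7392.

7392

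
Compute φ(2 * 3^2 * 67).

396

φ(1206) = 1206 · (1 − 1/2) · (1 − 1/3) · (1 − 1/67)
       = 1206 · 132/402 = 396.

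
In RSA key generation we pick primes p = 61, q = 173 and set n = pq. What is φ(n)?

10320

φ(n) = (p − 1)(q − 1) = (61−1)(173−1) = 60·172 = 10320.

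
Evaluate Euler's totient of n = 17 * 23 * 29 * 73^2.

φ(17) = 17 − 1 = 16.
φ(23) = 23 − 1 = 22.
φ(29) = 29 − 1 = 28.
φ(73^2) = 73^1·(73−1) = 73·72 = 5256.
Since φ is multiplicative, φ(60425531) = 16 · 22 · 28 · 5256 = 51803136.

51803136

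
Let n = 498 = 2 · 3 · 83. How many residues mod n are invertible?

164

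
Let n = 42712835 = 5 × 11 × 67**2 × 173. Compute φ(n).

φ(5) = 5 − 1 = 4.
φ(11) = 11 − 1 = 10.
φ(67^2) = 67^2 − 67^1 = 4489 − 67 = 4422.
φ(173) = 173 − 1 = 172.
φ(42712835) = 4 × 10 × 4422 × 172 = 30423360.

30423360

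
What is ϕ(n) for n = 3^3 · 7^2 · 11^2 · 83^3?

46976917680

φ(91533378321) = 91533378321 · (1 − 1/3) · (1 − 1/7) · (1 − 1/11) · (1 − 1/83)
       = 91533378321 · 9840/19173 = 46976917680.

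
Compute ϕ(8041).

8041 = 11 × 17 × 43.
φ(11) = 11 − 1 = 10.
φ(17) = 17 − 1 = 16.
φ(43) = 43 − 1 = 42.
Multiply: 10 · 16 · 42 = 6720.

6720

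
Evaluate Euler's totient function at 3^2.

6

φ(3^2) = 3^1·(3−1) = 3·2 = 6.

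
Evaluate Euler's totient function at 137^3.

2552584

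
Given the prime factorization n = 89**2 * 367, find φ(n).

2866512

φ(2907007) = 2907007 · (1 − 1/89) · (1 − 1/367)
       = 2907007 · 32208/32663 = 2866512.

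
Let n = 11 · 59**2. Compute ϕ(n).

34220

φ(38291) = 38291 · (1 − 1/11) · (1 − 1/59)
       = 38291 · 580/649 = 34220.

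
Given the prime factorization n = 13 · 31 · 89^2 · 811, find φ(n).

2283811200

φ(2588844193) = 2588844193 · (1 − 1/13) · (1 − 1/31) · (1 − 1/89) · (1 − 1/811)
       = 2588844193 · 25660800/29088137 = 2283811200.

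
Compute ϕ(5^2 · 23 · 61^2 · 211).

φ(5^2) = 5^1·(5−1) = 5·4 = 20.
φ(23) = 23 − 1 = 22.
φ(61^2) = 61^1·(61−1) = 61·60 = 3660.
φ(211) = 211 − 1 = 210.
Since φ is multiplicative, φ(451450325) = 20 · 22 · 3660 · 210 = 338184000.

338184000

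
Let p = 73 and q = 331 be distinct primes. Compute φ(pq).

23760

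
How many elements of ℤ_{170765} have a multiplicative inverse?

First factor: 170765 = 5 · 7**2 · 17 · 41.
φ(5) = 5 − 1 = 4.
φ(7^2) = 7^2 − 7^1 = 49 − 7 = 42.
φ(17) = 17 − 1 = 16.
φ(41) = 41 − 1 = 40.
Multiply: 4 · 42 · 16 · 40 = 107520.

107520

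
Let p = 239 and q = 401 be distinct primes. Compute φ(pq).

φ(95839) = 95839 · (1 − 1/239) · (1 − 1/401)
       = 95839 · 95200/95839 = 95200.

95200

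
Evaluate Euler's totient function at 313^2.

97656

φ(313^2) = 313^2 − 313^1 = 97969 − 313 = 97656.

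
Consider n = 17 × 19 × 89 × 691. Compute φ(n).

φ(17) = 17 − 1 = 16.
φ(19) = 19 − 1 = 18.
φ(89) = 89 − 1 = 88.
φ(691) = 691 − 1 = 690.
Since φ is multiplicative, φ(19864177) = 16 · 18 · 88 · 690 = 17487360.

17487360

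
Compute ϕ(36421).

27720

36421 = 7 · 11^2 · 43.
φ(36421) = 36421 · (1 − 1/7) · (1 − 1/11) · (1 − 1/43)
       = 36421 · 2520/3311 = 27720.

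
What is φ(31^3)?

28830

φ(29791) = 29791 · (1 − 1/31)
       = 29791 · 30/31 = 28830.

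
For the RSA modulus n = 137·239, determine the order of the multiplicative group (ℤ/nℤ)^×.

32368

φ(32743) = 32743 · (1 − 1/137) · (1 − 1/239)
       = 32743 · 32368/32743 = 32368.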